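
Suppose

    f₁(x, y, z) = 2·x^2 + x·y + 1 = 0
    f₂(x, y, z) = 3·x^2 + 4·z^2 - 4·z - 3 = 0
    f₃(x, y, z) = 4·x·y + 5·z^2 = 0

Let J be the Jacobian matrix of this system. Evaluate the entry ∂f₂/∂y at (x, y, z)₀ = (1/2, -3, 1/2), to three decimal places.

0.000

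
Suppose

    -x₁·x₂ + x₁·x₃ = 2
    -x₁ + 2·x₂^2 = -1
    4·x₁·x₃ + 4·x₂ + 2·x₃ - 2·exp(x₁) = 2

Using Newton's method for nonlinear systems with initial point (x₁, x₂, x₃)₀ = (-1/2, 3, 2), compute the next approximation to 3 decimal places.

(-0.821, 1.348, -2.009)

At (-1/2, 3, 2): F = (-1.500, 19.500, 8.78694).
Jacobian J = [[-x₂ + x₃, -x₁, x₁], [-1, 4·x₂, 0], [4·x₃ - 2·exp(x₁), 4, 4·x₁ + 2]].
At the point, J = [[-1.000, 0.500, -0.500], [-1.000, 12.000, 0.000], [6.78694, 4.000, 0.000]] (det J = 42.72163).
Solving J·Δ = −F gives Δ = (-0.321, -1.652, -4.009).
Then the next iterate is (x₁, x₂, x₃)₁ = (-0.821, 1.348, -2.009).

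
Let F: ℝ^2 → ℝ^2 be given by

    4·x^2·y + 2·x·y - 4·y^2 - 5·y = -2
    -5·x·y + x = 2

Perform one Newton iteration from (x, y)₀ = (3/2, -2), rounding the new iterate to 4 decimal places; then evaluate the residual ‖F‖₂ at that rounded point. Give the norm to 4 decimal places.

At (3/2, -2): F = (-28.0000, 14.5000).
Jacobian J = [[8·x·y + 2·y, 4·x^2 + 2·x - 8·y - 5], [-5·y + 1, -5·x]].
At the point, J = [[-28.0000, 23.0000], [11.0000, -7.5000]] (det J = -43.0000).
Solving J·Δ = −F gives Δ = (-2.8721, -2.2791).
Then the next iterate is (x, y)₁ = (-1.3721, -4.2791).
Re-evaluating at (-1.3721, -4.2791): F = (-70.328915, -32.728866), so ‖F‖₂ = 77.5715.

77.5715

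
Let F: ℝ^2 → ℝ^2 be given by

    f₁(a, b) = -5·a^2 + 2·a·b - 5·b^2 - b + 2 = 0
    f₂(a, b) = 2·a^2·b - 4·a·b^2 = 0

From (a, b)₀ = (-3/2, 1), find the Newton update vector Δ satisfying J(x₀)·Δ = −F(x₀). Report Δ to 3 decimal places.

At (-3/2, 1): F = (-18.250, 10.500).
Jacobian J = [[-10·a + 2·b, 2·a - 10·b - 1], [4·a·b - 4·b^2, 2·a^2 - 8·a·b]].
At the point, J = [[17.000, -14.000], [-10.000, 16.500]] (det J = 140.500).
Solving J·Δ = −F gives Δ = (1.097, 0.028).

(1.097, 0.028)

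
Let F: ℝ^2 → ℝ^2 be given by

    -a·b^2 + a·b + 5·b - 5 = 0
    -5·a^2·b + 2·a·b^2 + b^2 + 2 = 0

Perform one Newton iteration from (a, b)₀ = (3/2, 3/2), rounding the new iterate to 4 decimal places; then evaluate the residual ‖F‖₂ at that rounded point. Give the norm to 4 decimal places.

At (3/2, 3/2): F = (1.3750, -5.8750).
Jacobian J = [[-b^2 + b, -2·a·b + a + 5], [-10·a·b + 2·b^2, -5·a^2 + 4·a·b + 2·b]].
At the point, J = [[-0.7500, 2.0000], [-18.0000, 0.7500]] (det J = 35.4375).
Solving J·Δ = −F gives Δ = (-0.3607, -0.8228).
Then the next iterate is (a, b)₁ = (1.1393, 0.6772).
Re-evaluating at (1.1393, 0.6772): F = (-1.364949, -0.891478), so ‖F‖₂ = 1.6303.

1.6303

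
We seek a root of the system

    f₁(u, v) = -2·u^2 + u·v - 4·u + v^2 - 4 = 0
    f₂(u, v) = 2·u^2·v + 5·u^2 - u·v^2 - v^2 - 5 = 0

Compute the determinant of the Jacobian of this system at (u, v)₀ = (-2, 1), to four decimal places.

50.0000

J = [[-4·u + v - 4, u + 2·v], [4·u·v + 10·u - v^2, 2·u^2 - 2·u·v - 2·v]].
At the point, J = [[5.0000, 0.0000], [-29.0000, 10.0000]].
det J = 50.0000.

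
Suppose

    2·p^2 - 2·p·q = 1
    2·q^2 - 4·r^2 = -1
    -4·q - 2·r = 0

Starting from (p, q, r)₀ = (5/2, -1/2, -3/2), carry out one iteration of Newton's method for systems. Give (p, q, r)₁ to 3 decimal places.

(1.621, 0.365, -0.731)

At (5/2, -1/2, -3/2): F = (14.000, -7.500, 5.000).
Jacobian J = [[4·p - 2·q, -2·p, 0], [0, 4·q, -8·r], [0, -4, -2]].
At the point, J = [[11.000, -5.000, 0.000], [0.000, -2.000, 12.000], [0.000, -4.000, -2.000]] (det J = 572.000).
Solving J·Δ = −F gives Δ = (-0.879, 0.865, 0.769).
Then the next iterate is (p, q, r)₁ = (1.621, 0.365, -0.731).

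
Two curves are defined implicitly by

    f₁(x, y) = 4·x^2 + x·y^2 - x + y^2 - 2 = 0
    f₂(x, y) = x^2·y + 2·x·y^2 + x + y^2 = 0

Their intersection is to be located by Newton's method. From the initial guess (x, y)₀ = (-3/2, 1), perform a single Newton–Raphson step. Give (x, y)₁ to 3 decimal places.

(-0.774, 0.286)

At (-3/2, 1): F = (8.000, -1.250).
Jacobian J = [[8·x + y^2 - 1, 2·x·y + 2·y], [2·x·y + 2·y^2 + 1, x^2 + 4·x·y + 2·y]].
At the point, J = [[-12.000, -1.000], [0.000, -1.750]] (det J = 21.000).
Solving J·Δ = −F gives Δ = (0.726, -0.714).
Then the next iterate is (x, y)₁ = (-0.774, 0.286).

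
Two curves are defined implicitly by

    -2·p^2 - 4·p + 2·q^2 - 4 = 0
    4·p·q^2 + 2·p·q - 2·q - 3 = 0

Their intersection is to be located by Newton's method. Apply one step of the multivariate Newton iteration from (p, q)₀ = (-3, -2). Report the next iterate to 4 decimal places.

(-2.1346, -1.3846)

At (-3, -2): F = (-2.0000, -35.0000).
Jacobian J = [[-4·p - 4, 4·q], [4·q^2 + 2·q, 8·p·q + 2·p - 2]].
At the point, J = [[8.0000, -8.0000], [12.0000, 40.0000]] (det J = 416.0000).
Solving J·Δ = −F gives Δ = (0.8654, 0.6154).
Then the next iterate is (p, q)₁ = (-2.1346, -1.3846).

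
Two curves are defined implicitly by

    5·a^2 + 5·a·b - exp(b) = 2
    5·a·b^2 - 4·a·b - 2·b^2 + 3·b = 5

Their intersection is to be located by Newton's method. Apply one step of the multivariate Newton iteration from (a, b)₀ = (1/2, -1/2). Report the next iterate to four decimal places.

At (1/2, -1/2): F = (-2.606531, -5.3750).
Jacobian J = [[10·a + 5·b, 5·a - exp(b)], [5·b^2 - 4·b, 10·a·b - 4·a - 4·b + 3]].
At the point, J = [[2.5000, 1.893469], [3.2500, 0.5000]] (det J = -4.903775).
Solving J·Δ = −F gives Δ = (1.8097, -1.0127).
Then the next iterate is (a, b)₁ = (2.3097, -1.5127).

(2.3097, -1.5127)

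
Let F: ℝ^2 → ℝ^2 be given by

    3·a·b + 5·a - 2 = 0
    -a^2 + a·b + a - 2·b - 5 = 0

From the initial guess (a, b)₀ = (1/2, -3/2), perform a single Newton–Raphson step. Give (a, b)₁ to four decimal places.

At (1/2, -3/2): F = (-1.7500, -2.5000).
Jacobian J = [[3·b + 5, 3·a], [-2·a + b + 1, a - 2]].
At the point, J = [[0.5000, 1.5000], [-1.5000, -1.5000]] (det J = 1.5000).
Solving J·Δ = −F gives Δ = (-4.2500, 2.5833).
Then the next iterate is (a, b)₁ = (-3.7500, 1.0833).

(-3.7500, 1.0833)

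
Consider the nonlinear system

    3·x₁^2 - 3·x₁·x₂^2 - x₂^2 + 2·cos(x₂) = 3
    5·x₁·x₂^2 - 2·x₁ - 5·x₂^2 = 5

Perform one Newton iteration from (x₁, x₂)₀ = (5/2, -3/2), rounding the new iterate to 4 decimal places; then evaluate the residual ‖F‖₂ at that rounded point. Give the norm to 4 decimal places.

At (5/2, -3/2): F = (-3.233526, 6.8750).
Jacobian J = [[6·x₁ - 3·x₂^2, -6·x₁·x₂ - 2·x₂ - 2·sin(x₂)], [5·x₂^2 - 2, 10·x₁·x₂ - 10·x₂]].
At the point, J = [[8.2500, 27.494990], [9.2500, -22.5000]] (det J = -439.953657).
Solving J·Δ = −F gives Δ = (-0.2643, 0.1969).
Then the next iterate is (x₁, x₂)₁ = (2.2357, -1.3031).
Re-evaluating at (2.2357, -1.3031): F = (-0.563108, 1.020123), so ‖F‖₂ = 1.1652.

1.1652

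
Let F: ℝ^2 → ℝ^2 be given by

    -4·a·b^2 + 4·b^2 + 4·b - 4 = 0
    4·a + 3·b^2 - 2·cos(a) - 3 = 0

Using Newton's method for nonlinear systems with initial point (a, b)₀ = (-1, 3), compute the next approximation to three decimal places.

(-0.406, 1.873)

At (-1, 3): F = (80.000, 18.91940).
Jacobian J = [[-4·b^2, -8·a·b + 8·b + 4], [2·sin(a) + 4, 6·b]].
At the point, J = [[-36.000, 52.000], [2.31706, 18.000]] (det J = -768.48702).
Solving J·Δ = −F gives Δ = (0.594, -1.127).
Then the next iterate is (a, b)₁ = (-0.406, 1.873).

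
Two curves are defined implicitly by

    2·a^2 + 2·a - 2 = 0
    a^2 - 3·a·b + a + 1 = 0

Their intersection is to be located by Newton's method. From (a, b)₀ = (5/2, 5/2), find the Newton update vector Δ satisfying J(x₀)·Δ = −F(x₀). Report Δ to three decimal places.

(-1.292, -0.942)

At (5/2, 5/2): F = (15.500, -9.000).
Jacobian J = [[4·a + 2, 0], [2·a - 3·b + 1, -3·a]].
At the point, J = [[12.000, 0.000], [-1.500, -7.500]] (det J = -90.000).
Solving J·Δ = −F gives Δ = (-1.292, -0.942).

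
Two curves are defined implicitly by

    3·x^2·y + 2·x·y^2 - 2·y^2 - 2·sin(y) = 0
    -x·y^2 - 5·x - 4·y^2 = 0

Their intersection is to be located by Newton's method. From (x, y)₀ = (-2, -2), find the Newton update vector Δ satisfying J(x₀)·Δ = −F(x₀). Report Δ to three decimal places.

At (-2, -2): F = (-46.18141, 2.000).
Jacobian J = [[6·x·y + 2·y^2, 3·x^2 + 4·x·y - 4·y - 2·cos(y)], [-y^2 - 5, -2·x·y - 8·y]].
At the point, J = [[32.000, 36.83229], [-9.000, 8.000]] (det J = 587.49064).
Solving J·Δ = −F gives Δ = (0.754, 0.599).

(0.754, 0.599)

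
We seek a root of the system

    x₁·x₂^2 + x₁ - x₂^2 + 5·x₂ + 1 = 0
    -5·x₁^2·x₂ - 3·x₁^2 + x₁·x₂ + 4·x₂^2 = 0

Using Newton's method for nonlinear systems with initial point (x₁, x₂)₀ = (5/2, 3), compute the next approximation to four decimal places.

At (5/2, 3): F = (32.0000, -69.0000).
Jacobian J = [[x₂^2 + 1, 2·x₁·x₂ - 2·x₂ + 5], [-10·x₁·x₂ - 6·x₁ + x₂, -5·x₁^2 + x₁ + 8·x₂]].
At the point, J = [[10.0000, 14.0000], [-87.0000, -4.7500]] (det J = 1170.5000).
Solving J·Δ = −F gives Δ = (-0.6954, -1.7890).
Then the next iterate is (x₁, x₂)₁ = (1.8046, 1.2110).

(1.8046, 1.2110)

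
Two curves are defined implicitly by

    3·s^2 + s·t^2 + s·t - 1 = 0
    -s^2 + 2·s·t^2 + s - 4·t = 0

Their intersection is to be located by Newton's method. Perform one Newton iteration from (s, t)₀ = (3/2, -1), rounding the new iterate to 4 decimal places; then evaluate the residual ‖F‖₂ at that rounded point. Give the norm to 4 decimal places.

At (3/2, -1): F = (5.7500, 6.2500).
Jacobian J = [[6·s + t^2 + t, 2·s·t + s], [-2·s + 2·t^2 + 1, 4·s·t - 4]].
At the point, J = [[9.0000, -1.5000], [0.0000, -10.0000]] (det J = -90.0000).
Solving J·Δ = −F gives Δ = (-0.5347, 0.6250).
Then the next iterate is (s, t)₁ = (0.9653, -0.3750).
Re-evaluating at (0.9653, -0.3750): F = (1.569170, 1.804987), so ‖F‖₂ = 2.3917.

2.3917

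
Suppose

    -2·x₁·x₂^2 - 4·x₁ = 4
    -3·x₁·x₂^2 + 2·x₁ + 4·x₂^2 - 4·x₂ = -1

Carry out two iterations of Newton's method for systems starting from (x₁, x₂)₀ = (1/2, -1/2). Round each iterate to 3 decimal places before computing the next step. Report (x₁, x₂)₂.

At (1/2, -1/2): F = (-6.250, 4.625).
Jacobian J = [[-2·x₂^2 - 4, -4·x₁·x₂], [-3·x₂^2 + 2, -6·x₁·x₂ + 8·x₂ - 4]].
At the point, J = [[-4.500, 1.000], [1.250, -6.500]] (det J = 28.000).
Solving J·Δ = −F gives Δ = (-1.286, 0.464).
Then the next iterate is (x₁, x₂)₁ = (-0.786, -0.036).
Round to (-0.786, -0.036) and repeat: F = (-0.85396, -0.41976), J = [[-4.00259, -0.11318], [1.99611, -4.45778]].
Δ = (-0.208, -0.187), so (x₁, x₂)₂ = (-0.994, -0.223).

(-0.994, -0.223)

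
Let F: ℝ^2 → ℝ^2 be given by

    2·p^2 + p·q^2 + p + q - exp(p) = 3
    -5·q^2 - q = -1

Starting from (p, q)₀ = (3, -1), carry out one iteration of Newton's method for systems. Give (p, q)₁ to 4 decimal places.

(2.7121, -0.6667)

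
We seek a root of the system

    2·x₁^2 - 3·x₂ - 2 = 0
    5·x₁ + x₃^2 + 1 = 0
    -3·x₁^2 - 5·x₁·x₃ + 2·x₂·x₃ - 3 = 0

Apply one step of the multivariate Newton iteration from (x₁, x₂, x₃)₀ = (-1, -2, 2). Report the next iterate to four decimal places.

(-0.6220, -0.5039, 1.5276)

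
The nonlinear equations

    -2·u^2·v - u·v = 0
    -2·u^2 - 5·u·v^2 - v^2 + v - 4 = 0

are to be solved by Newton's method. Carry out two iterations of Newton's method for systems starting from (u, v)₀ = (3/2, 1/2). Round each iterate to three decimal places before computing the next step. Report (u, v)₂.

At (3/2, 1/2): F = (-3.000, -10.125).
Jacobian J = [[-4·u·v - v, -2·u^2 - u], [-4·u - 5·v^2, -10·u·v - 2·v + 1]].
At the point, J = [[-3.500, -6.000], [-7.250, -7.500]] (det J = -17.250).
Solving J·Δ = −F gives Δ = (-2.217, 0.793).
Then the next iterate is (u, v)₁ = (-0.717, 1.293).
Round to (-0.717, 1.293) and repeat: F = (-0.40235, 0.58655), J = [[2.41532, -0.31118], [-5.49124, 7.68481]].
Δ = (0.173, 0.047), so (u, v)₂ = (-0.544, 1.340).

(-0.544, 1.340)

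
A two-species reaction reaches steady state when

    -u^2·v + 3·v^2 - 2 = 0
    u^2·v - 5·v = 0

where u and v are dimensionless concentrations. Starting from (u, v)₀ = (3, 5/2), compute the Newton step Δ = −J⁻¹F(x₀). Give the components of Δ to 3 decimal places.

(-0.553, -0.425)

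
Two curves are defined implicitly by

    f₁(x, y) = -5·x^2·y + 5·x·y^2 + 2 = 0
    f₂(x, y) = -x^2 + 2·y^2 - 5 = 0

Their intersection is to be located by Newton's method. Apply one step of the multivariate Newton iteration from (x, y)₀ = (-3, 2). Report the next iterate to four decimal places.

(-1.5717, 1.6787)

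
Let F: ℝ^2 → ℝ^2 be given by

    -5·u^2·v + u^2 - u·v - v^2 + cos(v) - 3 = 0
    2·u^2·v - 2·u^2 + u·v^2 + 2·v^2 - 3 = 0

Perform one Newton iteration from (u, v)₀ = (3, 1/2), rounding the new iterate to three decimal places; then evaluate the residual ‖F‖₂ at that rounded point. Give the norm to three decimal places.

6.075

At (3, 1/2): F = (-17.37242, -10.750).
Jacobian J = [[-10·u·v + 2·u - v, -5·u^2 - u - 2·v - sin(v)], [4·u·v - 4·u + v^2, 2·u^2 + 2·u·v + 4·v]].
At the point, J = [[-9.500, -49.47943], [-5.750, 23.000]] (det J = -503.00670).
Solving J·Δ = −F gives Δ = (-1.852, 0.004).
Then the next iterate is (u, v)₁ = (1.148, 0.504).
Re-evaluating at (1.148, 0.504): F = (-4.96016, -3.50772), so ‖F‖₂ = 6.075.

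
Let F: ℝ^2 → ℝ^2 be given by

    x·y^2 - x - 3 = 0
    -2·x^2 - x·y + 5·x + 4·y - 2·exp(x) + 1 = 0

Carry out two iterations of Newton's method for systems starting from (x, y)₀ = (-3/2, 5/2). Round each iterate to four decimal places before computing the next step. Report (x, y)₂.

(-0.2153, 0.2548)

At (-3/2, 5/2): F = (-10.8750, 2.303740).
Jacobian J = [[y^2 - 1, 2·x·y], [-4·x - y - 2·exp(x) + 5, -x + 4]].
At the point, J = [[5.2500, -7.5000], [8.053740, 5.5000]] (det J = 89.278048).
Solving J·Δ = −F gives Δ = (0.4764, -1.1165).
Then the next iterate is (x, y)₁ = (-1.0236, 1.3835).
Round to (-1.0236, 1.3835) and repeat: F = (-3.935644, 0.018038), J = [[0.914072, -2.832301], [6.992302, 5.0236]].
Δ = (0.8083, -1.1287), so (x, y)₂ = (-0.2153, 0.2548).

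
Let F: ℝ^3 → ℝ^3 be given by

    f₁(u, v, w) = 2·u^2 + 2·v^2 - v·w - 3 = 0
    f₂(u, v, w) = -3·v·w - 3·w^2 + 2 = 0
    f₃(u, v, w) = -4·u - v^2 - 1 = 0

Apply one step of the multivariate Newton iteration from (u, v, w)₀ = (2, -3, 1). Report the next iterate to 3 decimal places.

At (2, -3, 1): F = (26.000, 8.000, -18.000).
Jacobian J = [[4·u, 4·v - w, -v], [0, -3·w, -3·v - 6·w], [-4, -2·v, 0]].
At the point, J = [[8.000, -13.000, 3.000], [0.000, -3.000, 3.000], [-4.000, 6.000, 0.000]] (det J = -24.000).
Solving J·Δ = −F gives Δ = (9.000, 9.000, 6.333).
Then the next iterate is (u, v, w)₁ = (11.000, 6.000, 7.333).

(11.000, 6.000, 7.333)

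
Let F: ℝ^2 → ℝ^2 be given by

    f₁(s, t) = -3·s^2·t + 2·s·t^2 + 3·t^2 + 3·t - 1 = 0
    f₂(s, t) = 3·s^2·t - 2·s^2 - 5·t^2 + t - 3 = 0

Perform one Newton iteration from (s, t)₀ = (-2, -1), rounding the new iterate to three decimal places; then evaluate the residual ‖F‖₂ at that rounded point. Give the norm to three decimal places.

At (-2, -1): F = (7.000, -29.000).
Jacobian J = [[-6·s·t + 2·t^2, -3·s^2 + 4·s·t + 6·t + 3], [6·s·t - 4·s, 3·s^2 - 10·t + 1]].
At the point, J = [[-10.000, -7.000], [20.000, 23.000]] (det J = -90.000).
Solving J·Δ = −F gives Δ = (-0.467, 1.667).
Then the next iterate is (s, t)₁ = (-2.467, 0.667).
Re-evaluating at (-2.467, 0.667): F = (-12.03768, -4.55136), so ‖F‖₂ = 12.869.

12.869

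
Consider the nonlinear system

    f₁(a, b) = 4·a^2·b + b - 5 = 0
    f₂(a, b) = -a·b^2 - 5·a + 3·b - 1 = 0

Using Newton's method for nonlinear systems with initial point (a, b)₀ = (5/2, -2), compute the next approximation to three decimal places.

(2.591, 0.332)

At (5/2, -2): F = (-57.000, -29.500).
Jacobian J = [[8·a·b, 4·a^2 + 1], [-b^2 - 5, -2·a·b + 3]].
At the point, J = [[-40.000, 26.000], [-9.000, 13.000]] (det J = -286.000).
Solving J·Δ = −F gives Δ = (0.091, 2.332).
Then the next iterate is (a, b)₁ = (2.591, 0.332).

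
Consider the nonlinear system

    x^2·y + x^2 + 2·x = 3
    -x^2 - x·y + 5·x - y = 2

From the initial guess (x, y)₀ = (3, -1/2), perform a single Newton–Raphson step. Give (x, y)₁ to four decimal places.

(-2.4194, 1.6774)

At (3, -1/2): F = (7.5000, 6.0000).
Jacobian J = [[2·x·y + 2·x + 2, x^2], [-2·x - y + 5, -x - 1]].
At the point, J = [[5.0000, 9.0000], [-0.5000, -4.0000]] (det J = -15.5000).
Solving J·Δ = −F gives Δ = (-5.4194, 2.1774).
Then the next iterate is (x, y)₁ = (-2.4194, 1.6774).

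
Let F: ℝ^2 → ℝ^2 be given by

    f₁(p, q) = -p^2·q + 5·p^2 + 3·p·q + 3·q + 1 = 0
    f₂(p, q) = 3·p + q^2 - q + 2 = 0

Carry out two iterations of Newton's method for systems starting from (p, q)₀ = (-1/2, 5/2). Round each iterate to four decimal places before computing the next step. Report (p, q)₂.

(-4.3699, 4.7139)

At (-1/2, 5/2): F = (5.3750, 4.2500).
Jacobian J = [[-2·p·q + 10·p + 3·q, -p^2 + 3·p + 3], [3, 2·q - 1]].
At the point, J = [[5.0000, 1.2500], [3.0000, 4.0000]] (det J = 16.2500).
Solving J·Δ = −F gives Δ = (-0.9962, -0.3154).
Then the next iterate is (p, q)₁ = (-1.4962, 2.1846).
Round to (-1.4962, 2.1846) and repeat: F = (4.050600, 0.099277), J = [[-1.871003, -3.727214], [3.0000, 3.3692]].
Δ = (-2.8737, 2.5293), so (p, q)₂ = (-4.3699, 4.7139).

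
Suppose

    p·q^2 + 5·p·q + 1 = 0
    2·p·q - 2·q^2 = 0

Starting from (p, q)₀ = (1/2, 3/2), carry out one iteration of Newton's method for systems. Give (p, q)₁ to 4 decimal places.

(0.2140, 0.7284)

At (1/2, 3/2): F = (5.8750, -3.0000).
Jacobian J = [[q^2 + 5·q, 2·p·q + 5·p], [2·q, 2·p - 4·q]].
At the point, J = [[9.7500, 4.0000], [3.0000, -5.0000]] (det J = -60.7500).
Solving J·Δ = −F gives Δ = (-0.2860, -0.7716).
Then the next iterate is (p, q)₁ = (0.2140, 0.7284).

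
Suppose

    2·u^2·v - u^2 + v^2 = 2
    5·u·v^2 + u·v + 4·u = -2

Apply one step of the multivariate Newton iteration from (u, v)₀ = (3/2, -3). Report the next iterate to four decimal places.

(1.0042, -1.8921)

At (3/2, -3): F = (-8.7500, 71.0000).
Jacobian J = [[4·u·v - 2·u, 2·u^2 + 2·v], [5·v^2 + v + 4, 10·u·v + u]].
At the point, J = [[-21.0000, -1.5000], [46.0000, -43.5000]] (det J = 982.5000).
Solving J·Δ = −F gives Δ = (-0.4958, 1.1079).
Then the next iterate is (u, v)₁ = (1.0042, -1.8921).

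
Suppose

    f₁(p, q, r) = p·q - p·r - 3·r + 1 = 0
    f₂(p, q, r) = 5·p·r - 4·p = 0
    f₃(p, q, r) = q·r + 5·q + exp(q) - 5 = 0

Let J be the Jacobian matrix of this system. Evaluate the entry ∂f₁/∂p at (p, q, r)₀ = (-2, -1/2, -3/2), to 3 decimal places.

1.000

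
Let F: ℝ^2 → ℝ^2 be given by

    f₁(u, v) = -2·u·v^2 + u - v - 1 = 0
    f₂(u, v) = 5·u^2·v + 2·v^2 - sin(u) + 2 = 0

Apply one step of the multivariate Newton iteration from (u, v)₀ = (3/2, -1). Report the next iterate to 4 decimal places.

(1.0542, -0.7892)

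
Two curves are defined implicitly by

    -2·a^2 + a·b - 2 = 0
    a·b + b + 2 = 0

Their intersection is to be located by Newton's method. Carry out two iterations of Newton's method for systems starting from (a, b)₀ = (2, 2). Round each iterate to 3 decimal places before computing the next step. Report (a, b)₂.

At (2, 2): F = (-6.000, 8.000).
Jacobian J = [[-4·a + b, a], [b, a + 1]].
At the point, J = [[-6.000, 2.000], [2.000, 3.000]] (det J = -22.000).
Solving J·Δ = −F gives Δ = (-1.545, -1.636).
Then the next iterate is (a, b)₁ = (0.455, 0.364).
Round to (0.455, 0.364) and repeat: F = (-2.24843, 2.52962), J = [[-1.456, 0.455], [0.364, 1.455]].
Δ = (-1.936, -1.254), so (a, b)₂ = (-1.481, -0.890).

(-1.481, -0.890)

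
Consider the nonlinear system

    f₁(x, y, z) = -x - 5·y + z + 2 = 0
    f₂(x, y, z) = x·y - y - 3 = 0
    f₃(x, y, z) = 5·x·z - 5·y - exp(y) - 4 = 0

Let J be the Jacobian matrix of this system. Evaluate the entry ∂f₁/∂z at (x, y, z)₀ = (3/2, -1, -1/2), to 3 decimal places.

∂f₁/∂z = 1.
At (3/2, -1, -1/2) this is 1.000.

1.000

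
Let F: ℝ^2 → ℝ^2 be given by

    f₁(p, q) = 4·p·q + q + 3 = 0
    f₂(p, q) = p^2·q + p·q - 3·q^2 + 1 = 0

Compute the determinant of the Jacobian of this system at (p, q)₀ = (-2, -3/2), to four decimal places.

J = [[4·q, 4·p + 1], [2·p·q + q, p^2 + p - 6·q]].
At the point, J = [[-6.0000, -7.0000], [4.5000, 11.0000]].
det J = -34.5000.

-34.5000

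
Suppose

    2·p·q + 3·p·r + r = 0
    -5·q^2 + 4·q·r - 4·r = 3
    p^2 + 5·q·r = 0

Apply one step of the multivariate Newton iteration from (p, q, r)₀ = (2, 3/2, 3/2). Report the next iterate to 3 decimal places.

(0.412, 0.262, 1.552)

At (2, 3/2, 3/2): F = (16.500, -11.250, 15.250).
Jacobian J = [[2·q + 3·r, 2·p, 3·p + 1], [0, -10·q + 4·r, 4·q - 4], [2·p, 5·r, 5·q]].
At the point, J = [[7.500, 4.000, 7.000], [0.000, -9.000, 2.000], [4.000, 7.500, 7.500]] (det J = -334.750).
Solving J·Δ = −F gives Δ = (-1.588, -1.238, 0.052).
Then the next iterate is (p, q, r)₁ = (0.412, 0.262, 1.552).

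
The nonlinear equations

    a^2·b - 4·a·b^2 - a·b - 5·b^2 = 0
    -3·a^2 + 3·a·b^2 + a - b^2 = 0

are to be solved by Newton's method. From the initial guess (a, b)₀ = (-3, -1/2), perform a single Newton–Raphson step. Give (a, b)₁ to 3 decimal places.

(-1.373, -0.464)

At (-3, -1/2): F = (-4.250, -32.500).
Jacobian J = [[2·a·b - 4·b^2 - b, a^2 - 8·a·b - a - 10·b], [-6·a + 3·b^2 + 1, 6·a·b - 2·b]].
At the point, J = [[2.500, 5.000], [19.750, 10.000]] (det J = -73.750).
Solving J·Δ = −F gives Δ = (1.627, 0.036).
Then the next iterate is (a, b)₁ = (-1.373, -0.464).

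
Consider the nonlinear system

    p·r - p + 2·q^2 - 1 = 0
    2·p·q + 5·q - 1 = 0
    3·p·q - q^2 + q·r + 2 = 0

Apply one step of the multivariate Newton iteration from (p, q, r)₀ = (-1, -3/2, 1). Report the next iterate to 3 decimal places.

(-3.879, -2.545, 10.773)

At (-1, -3/2, 1): F = (3.500, -5.500, 2.750).
Jacobian J = [[r - 1, 4·q, p], [2·q, 2·p + 5, 0], [3·q, 3·p - 2·q + r, q]].
At the point, J = [[0.000, -6.000, -1.000], [-3.000, 3.000, 0.000], [-4.500, 1.000, -1.500]] (det J = 16.500).
Solving J·Δ = −F gives Δ = (-2.879, -1.045, 9.773).
Then the next iterate is (p, q, r)₁ = (-3.879, -2.545, 10.773).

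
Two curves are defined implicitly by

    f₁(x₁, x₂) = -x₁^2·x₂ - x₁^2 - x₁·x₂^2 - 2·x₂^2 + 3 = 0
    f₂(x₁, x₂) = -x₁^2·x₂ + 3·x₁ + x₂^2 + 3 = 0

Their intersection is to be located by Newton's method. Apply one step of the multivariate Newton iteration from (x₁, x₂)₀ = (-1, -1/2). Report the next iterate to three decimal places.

(-4.000, -3.125)

At (-1, -1/2): F = (2.250, 0.750).
Jacobian J = [[-2·x₁·x₂ - 2·x₁ - x₂^2, -x₁^2 - 2·x₁·x₂ - 4·x₂], [-2·x₁·x₂ + 3, -x₁^2 + 2·x₂]].
At the point, J = [[0.750, 0.000], [2.000, -2.000]] (det J = -1.500).
Solving J·Δ = −F gives Δ = (-3.000, -2.625).
Then the next iterate is (x₁, x₂)₁ = (-4.000, -3.125).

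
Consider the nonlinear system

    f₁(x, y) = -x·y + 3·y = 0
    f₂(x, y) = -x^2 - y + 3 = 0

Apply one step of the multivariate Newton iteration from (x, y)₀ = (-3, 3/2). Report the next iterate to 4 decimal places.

(-1.9565, 0.2609)

At (-3, 3/2): F = (9.0000, -7.5000).
Jacobian J = [[-y, -x + 3], [-2·x, -1]].
At the point, J = [[-1.5000, 6.0000], [6.0000, -1.0000]] (det J = -34.5000).
Solving J·Δ = −F gives Δ = (1.0435, -1.2391).
Then the next iterate is (x, y)₁ = (-1.9565, 0.2609).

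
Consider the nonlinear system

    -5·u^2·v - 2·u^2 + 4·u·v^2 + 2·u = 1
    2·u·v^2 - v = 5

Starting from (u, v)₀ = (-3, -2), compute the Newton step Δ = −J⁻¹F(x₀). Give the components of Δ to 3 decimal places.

(0.661, 0.944)

At (-3, -2): F = (17.000, -27.000).
Jacobian J = [[-10·u·v - 4·u + 4·v^2 + 2, -5·u^2 + 8·u·v], [2·v^2, 4·u·v - 1]].
At the point, J = [[-30.000, 3.000], [8.000, 23.000]] (det J = -714.000).
Solving J·Δ = −F gives Δ = (0.661, 0.944).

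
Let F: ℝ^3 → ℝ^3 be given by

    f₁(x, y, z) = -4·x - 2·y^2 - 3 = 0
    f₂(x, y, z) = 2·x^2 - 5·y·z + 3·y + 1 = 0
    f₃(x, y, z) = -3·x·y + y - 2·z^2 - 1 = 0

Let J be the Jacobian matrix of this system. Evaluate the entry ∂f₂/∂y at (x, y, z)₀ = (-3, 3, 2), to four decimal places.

-7.0000

∂f₂/∂y = -5·z + 3.
At (-3, 3, 2) this is -7.0000.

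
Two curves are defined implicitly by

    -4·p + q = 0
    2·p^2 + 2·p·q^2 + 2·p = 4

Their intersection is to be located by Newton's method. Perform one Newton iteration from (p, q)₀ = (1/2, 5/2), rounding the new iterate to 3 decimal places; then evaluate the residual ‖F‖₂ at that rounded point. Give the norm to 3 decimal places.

0.601

At (1/2, 5/2): F = (0.500, 3.750).
Jacobian J = [[-4, 1], [4·p + 2·q^2 + 2, 4·p·q]].
At the point, J = [[-4.000, 1.000], [16.500, 5.000]] (det J = -36.500).
Solving J·Δ = −F gives Δ = (-0.034, -0.637).
Then the next iterate is (p, q)₁ = (0.466, 1.863).
Re-evaluating at (0.466, 1.863): F = (-0.001, 0.60107), so ‖F‖₂ = 0.601.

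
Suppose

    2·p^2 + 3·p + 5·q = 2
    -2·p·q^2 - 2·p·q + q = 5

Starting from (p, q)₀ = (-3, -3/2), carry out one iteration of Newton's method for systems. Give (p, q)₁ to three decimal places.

(-3.146, -1.662)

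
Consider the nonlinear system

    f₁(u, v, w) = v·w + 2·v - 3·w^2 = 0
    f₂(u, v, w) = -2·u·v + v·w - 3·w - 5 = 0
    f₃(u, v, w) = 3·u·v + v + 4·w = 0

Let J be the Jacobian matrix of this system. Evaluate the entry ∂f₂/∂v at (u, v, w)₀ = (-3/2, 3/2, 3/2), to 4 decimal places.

4.5000

∂f₂/∂v = -2·u + w.
At (-3/2, 3/2, 3/2) this is 4.5000.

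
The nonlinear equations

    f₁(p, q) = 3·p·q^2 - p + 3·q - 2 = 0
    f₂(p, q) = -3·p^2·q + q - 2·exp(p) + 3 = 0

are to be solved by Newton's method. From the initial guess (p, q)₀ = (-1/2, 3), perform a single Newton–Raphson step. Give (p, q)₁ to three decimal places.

At (-1/2, 3): F = (-6.000, 2.53694).
Jacobian J = [[3·q^2 - 1, 6·p·q + 3], [-6·p·q - 2·exp(p), -3·p^2 + 1]].
At the point, J = [[26.000, -6.000], [7.78694, 0.250]] (det J = 53.22163).
Solving J·Δ = −F gives Δ = (-0.258, -2.117).
Then the next iterate is (p, q)₁ = (-0.758, 0.883).

(-0.758, 0.883)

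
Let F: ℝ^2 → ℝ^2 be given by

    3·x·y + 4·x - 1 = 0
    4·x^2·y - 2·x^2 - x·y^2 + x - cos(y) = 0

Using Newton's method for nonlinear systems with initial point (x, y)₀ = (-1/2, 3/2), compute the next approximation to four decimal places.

(0.2335, 2.1567)

At (-1/2, 3/2): F = (-5.2500, 1.554263).
Jacobian J = [[3·y + 4, 3·x], [8·x·y - 4·x - y^2 + 1, 4·x^2 - 2·x·y + sin(y)]].
At the point, J = [[8.5000, -1.5000], [-5.2500, 3.497495]] (det J = 21.853707).
Solving J·Δ = −F gives Δ = (0.7335, 0.6567).
Then the next iterate is (x, y)₁ = (0.2335, 2.1567).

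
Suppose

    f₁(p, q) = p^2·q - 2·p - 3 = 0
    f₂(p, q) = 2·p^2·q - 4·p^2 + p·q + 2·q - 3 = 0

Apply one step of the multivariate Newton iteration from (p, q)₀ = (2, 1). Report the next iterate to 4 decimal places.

(2.1538, 1.6731)

At (2, 1): F = (-3.0000, -7.0000).
Jacobian J = [[2·p·q - 2, p^2], [4·p·q - 8·p + q, 2·p^2 + p + 2]].
At the point, J = [[2.0000, 4.0000], [-7.0000, 12.0000]] (det J = 52.0000).
Solving J·Δ = −F gives Δ = (0.1538, 0.6731).
Then the next iterate is (p, q)₁ = (2.1538, 1.6731).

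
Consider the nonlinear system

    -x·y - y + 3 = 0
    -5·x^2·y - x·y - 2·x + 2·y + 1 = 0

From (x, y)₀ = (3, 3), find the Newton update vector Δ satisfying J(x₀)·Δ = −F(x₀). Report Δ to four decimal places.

(-0.6529, -1.7603)

At (3, 3): F = (-9.0000, -143.0000).
Jacobian J = [[-y, -x - 1], [-10·x·y - y - 2, -5·x^2 - x + 2]].
At the point, J = [[-3.0000, -4.0000], [-95.0000, -46.0000]] (det J = -242.0000).
Solving J·Δ = −F gives Δ = (-0.6529, -1.7603).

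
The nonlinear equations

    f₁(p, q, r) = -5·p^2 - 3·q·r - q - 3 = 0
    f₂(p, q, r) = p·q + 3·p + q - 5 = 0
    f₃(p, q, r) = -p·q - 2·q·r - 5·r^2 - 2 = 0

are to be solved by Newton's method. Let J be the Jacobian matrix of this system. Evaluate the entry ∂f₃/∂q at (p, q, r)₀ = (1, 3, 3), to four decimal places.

-7.0000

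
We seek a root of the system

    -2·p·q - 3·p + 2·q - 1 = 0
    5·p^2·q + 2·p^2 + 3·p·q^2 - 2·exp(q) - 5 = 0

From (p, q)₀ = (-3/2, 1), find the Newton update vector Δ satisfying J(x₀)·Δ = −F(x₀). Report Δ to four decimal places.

(0.2941, -1.4059)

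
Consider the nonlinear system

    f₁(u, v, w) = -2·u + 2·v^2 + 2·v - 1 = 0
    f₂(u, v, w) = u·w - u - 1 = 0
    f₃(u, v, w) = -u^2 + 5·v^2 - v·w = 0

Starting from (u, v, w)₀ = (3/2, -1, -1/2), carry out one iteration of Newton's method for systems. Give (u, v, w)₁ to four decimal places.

(-1.6222, 0.1222, -1.4556)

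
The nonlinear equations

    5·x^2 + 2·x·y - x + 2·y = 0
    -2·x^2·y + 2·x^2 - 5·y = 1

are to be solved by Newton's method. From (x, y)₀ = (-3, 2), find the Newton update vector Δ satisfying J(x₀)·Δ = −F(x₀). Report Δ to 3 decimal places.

(1.549, -0.453)

At (-3, 2): F = (40.000, -29.000).
Jacobian J = [[10·x + 2·y - 1, 2·x + 2], [-4·x·y + 4·x, -2·x^2 - 5]].
At the point, J = [[-27.000, -4.000], [12.000, -23.000]] (det J = 669.000).
Solving J·Δ = −F gives Δ = (1.549, -0.453).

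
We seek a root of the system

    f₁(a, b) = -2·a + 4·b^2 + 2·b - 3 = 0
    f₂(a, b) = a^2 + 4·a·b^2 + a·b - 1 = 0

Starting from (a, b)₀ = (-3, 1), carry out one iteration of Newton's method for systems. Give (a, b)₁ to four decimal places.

(-0.2969, 0.6406)

At (-3, 1): F = (9.0000, -7.0000).
Jacobian J = [[-2, 8·b + 2], [2·a + 4·b^2 + b, 8·a·b + a]].
At the point, J = [[-2.0000, 10.0000], [-1.0000, -27.0000]] (det J = 64.0000).
Solving J·Δ = −F gives Δ = (2.7031, -0.3594).
Then the next iterate is (a, b)₁ = (-0.2969, 0.6406).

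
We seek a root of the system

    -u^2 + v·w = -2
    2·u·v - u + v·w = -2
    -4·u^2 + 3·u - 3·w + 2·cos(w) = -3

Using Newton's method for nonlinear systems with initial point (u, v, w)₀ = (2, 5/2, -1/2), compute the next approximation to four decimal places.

(1.6651, 0.1698, -0.2019)

At (2, 5/2, -1/2): F = (-3.2500, 8.7500, -3.744835).
Jacobian J = [[-2·u, w, v], [2·v - 1, 2·u + w, v], [-8·u + 3, 0, -2·sin(w) - 3]].
At the point, J = [[-4.0000, -0.5000, 2.5000], [4.0000, 3.5000, 2.5000], [-13.0000, 0.0000, -2.041149]] (det J = 154.493787).
Solving J·Δ = −F gives Δ = (-0.3349, -2.3302, 0.2981).
Then the next iterate is (u, v, w)₁ = (1.6651, 0.1698, -0.2019).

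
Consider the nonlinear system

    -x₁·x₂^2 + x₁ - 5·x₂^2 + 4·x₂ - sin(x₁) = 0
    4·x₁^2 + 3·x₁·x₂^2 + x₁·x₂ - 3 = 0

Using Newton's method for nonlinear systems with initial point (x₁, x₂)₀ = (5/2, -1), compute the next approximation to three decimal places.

At (5/2, -1): F = (-9.59847, 27.000).
Jacobian J = [[-x₂^2 - cos(x₁) + 1, -2·x₁·x₂ - 10·x₂ + 4], [8·x₁ + 3·x₂^2 + x₂, 6·x₁·x₂ + x₁]].
At the point, J = [[0.80114, 19.000], [22.000, -12.500]] (det J = -428.01430).
Solving J·Δ = −F gives Δ = (-0.918, 0.544).
Then the next iterate is (x₁, x₂)₁ = (1.582, -0.456).

(1.582, -0.456)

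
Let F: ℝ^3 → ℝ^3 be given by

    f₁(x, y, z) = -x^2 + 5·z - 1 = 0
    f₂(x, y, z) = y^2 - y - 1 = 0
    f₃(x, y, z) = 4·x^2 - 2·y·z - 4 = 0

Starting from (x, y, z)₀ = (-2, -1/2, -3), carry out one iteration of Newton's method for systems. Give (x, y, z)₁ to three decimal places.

At (-2, -1/2, -3): F = (-20.000, -0.250, 9.000).
Jacobian J = [[-2·x, 0, 5], [0, 2·y - 1, 0], [8·x, -2·z, -2·y]].
At the point, J = [[4.000, 0.000, 5.000], [0.000, -2.000, 0.000], [-16.000, 6.000, 1.000]] (det J = -168.000).
Solving J·Δ = −F gives Δ = (0.729, -0.125, 3.417).
Then the next iterate is (x, y, z)₁ = (-1.271, -0.625, 0.417).

(-1.271, -0.625, 0.417)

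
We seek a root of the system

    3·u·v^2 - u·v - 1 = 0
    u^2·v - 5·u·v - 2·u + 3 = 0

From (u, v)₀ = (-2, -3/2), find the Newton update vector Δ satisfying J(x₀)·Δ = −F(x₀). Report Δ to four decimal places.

(0.3057, 0.7489)

At (-2, -3/2): F = (-17.5000, -14.0000).
Jacobian J = [[3·v^2 - v, 6·u·v - u], [2·u·v - 5·v - 2, u^2 - 5·u]].
At the point, J = [[8.2500, 20.0000], [11.5000, 14.0000]] (det J = -114.5000).
Solving J·Δ = −F gives Δ = (0.3057, 0.7489).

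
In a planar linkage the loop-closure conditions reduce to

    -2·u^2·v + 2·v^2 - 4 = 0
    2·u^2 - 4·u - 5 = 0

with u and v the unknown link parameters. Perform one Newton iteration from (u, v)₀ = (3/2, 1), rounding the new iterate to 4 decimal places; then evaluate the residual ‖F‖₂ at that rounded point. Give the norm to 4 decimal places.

At (3/2, 1): F = (-6.5000, -6.5000).
Jacobian J = [[-4·u·v, -2·u^2 + 4·v], [4·u - 4, 0]].
At the point, J = [[-6.0000, -0.5000], [2.0000, 0.0000]] (det J = 1.0000).
Solving J·Δ = −F gives Δ = (3.2500, -52.0000).
Then the next iterate is (u, v)₁ = (4.7500, -51.0000).
Re-evaluating at (4.7500, -51.0000): F = (7499.3750, 21.1250), so ‖F‖₂ = 7499.4048.

7499.4048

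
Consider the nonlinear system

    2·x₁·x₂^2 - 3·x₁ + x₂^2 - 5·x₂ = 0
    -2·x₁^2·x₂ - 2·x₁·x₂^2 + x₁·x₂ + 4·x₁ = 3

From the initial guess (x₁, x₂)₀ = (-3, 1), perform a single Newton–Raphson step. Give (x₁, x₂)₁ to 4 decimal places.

(-1.1154, 0.8077)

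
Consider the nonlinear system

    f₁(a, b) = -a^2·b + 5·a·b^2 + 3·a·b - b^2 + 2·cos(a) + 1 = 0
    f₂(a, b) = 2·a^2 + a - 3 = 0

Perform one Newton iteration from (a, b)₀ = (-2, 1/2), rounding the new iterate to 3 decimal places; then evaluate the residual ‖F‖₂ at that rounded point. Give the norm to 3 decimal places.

At (-2, 1/2): F = (-7.58229, 3.000).
Jacobian J = [[-2·a·b + 5·b^2 + 3·b - 2·sin(a), -a^2 + 10·a·b + 3·a - 2·b], [4·a + 1, 0]].
At the point, J = [[6.56859, -21.000], [-7.000, 0.000]] (det J = -147.000).
Solving J·Δ = −F gives Δ = (0.429, -0.227).
Then the next iterate is (a, b)₁ = (-1.571, 0.273).
Re-evaluating at (-1.571, 0.273): F = (-1.62079, 0.36508), so ‖F‖₂ = 1.661.

1.661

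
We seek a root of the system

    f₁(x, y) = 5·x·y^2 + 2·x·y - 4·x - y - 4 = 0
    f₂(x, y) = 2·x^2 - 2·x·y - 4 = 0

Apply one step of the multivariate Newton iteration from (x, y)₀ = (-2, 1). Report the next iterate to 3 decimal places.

At (-2, 1): F = (-11.000, 8.000).
Jacobian J = [[5·y^2 + 2·y - 4, 10·x·y + 2·x - 1], [4·x - 2·y, -2·x]].
At the point, J = [[3.000, -25.000], [-10.000, 4.000]] (det J = -238.000).
Solving J·Δ = −F gives Δ = (0.655, -0.361).
Then the next iterate is (x, y)₁ = (-1.345, 0.639).

(-1.345, 0.639)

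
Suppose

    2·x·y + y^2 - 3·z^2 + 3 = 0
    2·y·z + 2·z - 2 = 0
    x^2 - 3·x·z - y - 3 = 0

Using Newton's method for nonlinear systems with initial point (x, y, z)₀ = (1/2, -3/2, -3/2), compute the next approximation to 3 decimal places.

(0.336, -1.742, -1.275)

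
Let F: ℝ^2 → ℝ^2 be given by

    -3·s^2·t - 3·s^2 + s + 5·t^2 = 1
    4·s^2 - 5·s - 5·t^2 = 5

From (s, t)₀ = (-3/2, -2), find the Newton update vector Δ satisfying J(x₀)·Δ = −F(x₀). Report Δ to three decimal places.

(0.419, 0.781)

At (-3/2, -2): F = (24.250, -8.500).
Jacobian J = [[-6·s·t - 6·s + 1, -3·s^2 + 10·t], [8·s - 5, -10·t]].
At the point, J = [[-8.000, -26.750], [-17.000, 20.000]] (det J = -614.750).
Solving J·Δ = −F gives Δ = (0.419, 0.781).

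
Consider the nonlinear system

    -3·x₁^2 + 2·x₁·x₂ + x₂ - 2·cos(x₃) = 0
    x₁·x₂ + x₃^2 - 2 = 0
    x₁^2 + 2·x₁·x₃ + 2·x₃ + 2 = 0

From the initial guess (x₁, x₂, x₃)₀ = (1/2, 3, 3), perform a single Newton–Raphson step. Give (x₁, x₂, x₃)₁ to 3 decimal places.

At (1/2, 3, 3): F = (7.22998, 8.500, 11.250).
Jacobian J = [[-6·x₁ + 2·x₂, 2·x₁ + 1, 2·sin(x₃)], [x₂, x₁, 2·x₃], [2·x₁ + 2·x₃, 0, 2·x₁ + 2]].
At the point, J = [[3.000, 2.000, 0.28224], [3.000, 0.500, 6.000], [7.000, 0.000, 3.000]] (det J = 69.51216).
Solving J·Δ = −F gives Δ = (-1.342, -1.515, -0.620).
Then the next iterate is (x₁, x₂, x₃)₁ = (-0.842, 1.485, 2.380).

(-0.842, 1.485, 2.380)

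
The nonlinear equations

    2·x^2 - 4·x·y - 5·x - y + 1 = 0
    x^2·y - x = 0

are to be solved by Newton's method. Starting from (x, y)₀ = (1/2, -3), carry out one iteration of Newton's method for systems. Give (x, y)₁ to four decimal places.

(0.3205, -0.8718)

At (1/2, -3): F = (8.0000, -1.2500).
Jacobian J = [[4·x - 4·y - 5, -4·x - 1], [2·x·y - 1, x^2]].
At the point, J = [[9.0000, -3.0000], [-4.0000, 0.2500]] (det J = -9.7500).
Solving J·Δ = −F gives Δ = (-0.1795, 2.1282).
Then the next iterate is (x, y)₁ = (0.3205, -0.8718).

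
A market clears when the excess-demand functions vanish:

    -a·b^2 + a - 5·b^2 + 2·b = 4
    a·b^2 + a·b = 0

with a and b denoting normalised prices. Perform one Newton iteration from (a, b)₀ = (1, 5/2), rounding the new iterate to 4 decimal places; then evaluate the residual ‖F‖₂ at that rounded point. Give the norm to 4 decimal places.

At (1, 5/2): F = (-35.5000, 8.7500).
Jacobian J = [[-b^2 + 1, -2·a·b - 10·b + 2], [b^2 + b, 2·a·b + a]].
At the point, J = [[-5.2500, -28.0000], [8.7500, 6.0000]] (det J = 213.5000).
Solving J·Δ = −F gives Δ = (-0.1499, -1.2398).
Then the next iterate is (a, b)₁ = (0.8501, 1.2602).
Re-evaluating at (0.8501, 1.2602): F = (-9.920067, 2.421343), so ‖F‖₂ = 10.2113.

10.2113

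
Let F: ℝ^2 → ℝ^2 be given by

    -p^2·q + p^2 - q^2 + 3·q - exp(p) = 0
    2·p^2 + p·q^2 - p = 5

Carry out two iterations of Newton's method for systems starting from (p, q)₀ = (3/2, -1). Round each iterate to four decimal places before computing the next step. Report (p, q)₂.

At (3/2, -1): F = (-3.981689, -0.5000).
Jacobian J = [[-2·p·q + 2·p - exp(p), -p^2 - 2·q + 3], [4·p + q^2 - 1, 2·p·q]].
At the point, J = [[1.518311, 2.7500], [6.0000, -3.0000]] (det J = -21.054933).
Solving J·Δ = −F gives Δ = (0.6326, 1.0986).
Then the next iterate is (p, q)₁ = (2.1326, 0.0986).
Round to (2.1326, 0.0986) and repeat: F = (-4.051144, 1.984099), J = [[-4.592123, -1.745183], [7.540122, 0.420549]].
Δ = (-0.1567, -1.9091), so (p, q)₂ = (1.9759, -1.8105).

(1.9759, -1.8105)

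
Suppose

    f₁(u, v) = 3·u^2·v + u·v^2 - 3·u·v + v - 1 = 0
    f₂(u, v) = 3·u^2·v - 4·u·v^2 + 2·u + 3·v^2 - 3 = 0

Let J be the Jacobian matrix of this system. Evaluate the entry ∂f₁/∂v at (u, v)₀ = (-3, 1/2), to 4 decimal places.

∂f₁/∂v = 3·u^2 + 2·u·v - 3·u + 1.
At (-3, 1/2) this is 34.0000.

34.0000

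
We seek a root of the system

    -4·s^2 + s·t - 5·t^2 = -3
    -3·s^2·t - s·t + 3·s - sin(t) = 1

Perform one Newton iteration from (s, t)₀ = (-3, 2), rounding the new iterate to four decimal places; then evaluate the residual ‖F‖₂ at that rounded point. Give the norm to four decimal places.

At (-3, 2): F = (-59.0000, -58.909297).
Jacobian J = [[-8·s + t, s - 10·t], [-6·s·t - t + 3, -3·s^2 - s - cos(t)]].
At the point, J = [[26.0000, -23.0000], [37.0000, -23.583853]] (det J = 237.819818).
Solving J·Δ = −F gives Δ = (-0.1536, -2.7389).
Then the next iterate is (s, t)₁ = (-3.1536, -0.7389).
Re-evaluating at (-3.1536, -0.7389): F = (-37.180443, 9.927989), so ‖F‖₂ = 38.4831.

38.4831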